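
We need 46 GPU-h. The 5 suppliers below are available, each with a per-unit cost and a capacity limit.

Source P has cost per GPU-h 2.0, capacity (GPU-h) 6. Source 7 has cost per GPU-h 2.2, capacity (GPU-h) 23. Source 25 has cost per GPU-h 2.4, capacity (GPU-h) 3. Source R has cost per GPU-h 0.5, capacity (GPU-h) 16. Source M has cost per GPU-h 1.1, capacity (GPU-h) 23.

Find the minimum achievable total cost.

Fill from the cheapest supplier first.
Take 16 from Source R at 0.5 → need 30 more.
Take 23 from Source M at 1.1 → need 7 more.
Source P at 2.0: take all 6 GPU-h → 1 still needed.
Source 7 (2.2): take the remaining 1 → done.
Source 25: unused.
Cost = 16×0.5 + 23×1.1 + 6×2.0 + 1×2.2 = 47.5.

47.5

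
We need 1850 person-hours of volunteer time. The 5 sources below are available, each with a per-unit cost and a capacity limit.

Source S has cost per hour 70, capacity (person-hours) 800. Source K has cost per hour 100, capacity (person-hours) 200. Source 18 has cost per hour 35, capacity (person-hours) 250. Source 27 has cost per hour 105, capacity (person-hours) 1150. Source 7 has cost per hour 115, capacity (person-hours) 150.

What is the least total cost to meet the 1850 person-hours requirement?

147750

Fill from the cheapest source first.
Source 18 at 35: take all 250 person-hours → 1600 still needed.
Take 800 from Source S at 70 → need 800 more.
Source K (100): use full 200 → 600 person-hours to go.
Source 27 (105): take the remaining 600 → done.
Source 7: unused.
Cost = 250×35 + 800×70 + 200×100 + 600×105 = 147750.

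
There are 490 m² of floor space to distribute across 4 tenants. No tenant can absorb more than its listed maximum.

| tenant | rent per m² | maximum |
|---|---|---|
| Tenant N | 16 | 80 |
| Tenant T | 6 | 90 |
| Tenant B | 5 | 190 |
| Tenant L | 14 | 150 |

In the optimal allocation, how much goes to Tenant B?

Rank by rent per m²: Tenant N 16 > Tenant L 14 > Tenant T 6 > Tenant B 5.
Tenant N takes 80 to reach its cap of 80 — 410 left.
Tenant L: +150 to 150 (cap) — 260 left.
Give Tenant T 90 to hit its cap of 90 — 170 left.
Only 170 left; Tenant B takes them to reach 170.

170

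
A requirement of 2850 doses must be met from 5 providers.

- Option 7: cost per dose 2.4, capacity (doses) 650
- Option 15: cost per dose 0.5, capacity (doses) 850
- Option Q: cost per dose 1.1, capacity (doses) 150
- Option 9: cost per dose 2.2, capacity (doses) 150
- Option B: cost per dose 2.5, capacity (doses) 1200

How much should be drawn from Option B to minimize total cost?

1050

Fill from the cheapest provider first.
Option 15 at 0.5: take all 850 doses — 2000 still needed.
Option Q (1.1): use full 150 — 1850 doses to go.
Option 9 at 2.2: take all 150 doses — 1700 still needed.
Option 7 at 2.4: take all 650 doses — 1050 still needed.
Option B (2.5): take the remaining 1050 — done.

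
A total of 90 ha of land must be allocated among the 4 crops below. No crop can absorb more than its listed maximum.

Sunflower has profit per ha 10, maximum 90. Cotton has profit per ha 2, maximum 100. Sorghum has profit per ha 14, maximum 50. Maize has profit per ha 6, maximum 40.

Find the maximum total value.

1100

Rank by profit per ha: Sorghum 14 > Sunflower 10 > Maize 6 > Cotton 2.
Sorghum: +50 to 50 (cap) — 40 left.
Sunflower: +40 (room for 90) → 40. Pool exhausted.
Total = 10×40 + 14×50 = 1100.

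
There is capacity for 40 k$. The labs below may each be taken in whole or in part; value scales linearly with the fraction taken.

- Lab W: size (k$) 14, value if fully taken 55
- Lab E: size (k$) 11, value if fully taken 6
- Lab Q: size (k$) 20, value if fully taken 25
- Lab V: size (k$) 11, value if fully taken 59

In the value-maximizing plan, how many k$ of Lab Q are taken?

15

Best value per unit of size first: Lab V 59/11≈5.36, Lab W 55/14≈3.93, Lab Q 25/20≈1.25, Lab E 6/11≈0.545.
Lab V: take in full, 11 k$ for value 59 → 29 left.
Take all of Lab W (14 k$, value 55) → 15 k$ left.
Fill the last 15 k$ with part of Lab Q: 15/20 of it earns 18.75.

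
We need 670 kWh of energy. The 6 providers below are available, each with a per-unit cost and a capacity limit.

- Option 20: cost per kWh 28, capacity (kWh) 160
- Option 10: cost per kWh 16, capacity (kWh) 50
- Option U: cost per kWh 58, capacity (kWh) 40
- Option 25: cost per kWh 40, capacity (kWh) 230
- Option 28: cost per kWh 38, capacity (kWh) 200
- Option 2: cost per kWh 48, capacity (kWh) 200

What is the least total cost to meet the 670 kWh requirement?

23520

Cheapest first:
Option 10 (16): use full 50 ; 620 kWh to go.
Take 160 from Option 20 at 28 ; need 460 more.
Option 28 at 38: take all 200 kWh ; 260 still needed.
Option 25 (40): use full 230 ; 30 kWh to go.
Take 30 from Option 2 at 48 to finish.
Option U: unused.
Cost = 50×16 + 160×28 + 200×38 + 230×40 + 30×48 = 23520.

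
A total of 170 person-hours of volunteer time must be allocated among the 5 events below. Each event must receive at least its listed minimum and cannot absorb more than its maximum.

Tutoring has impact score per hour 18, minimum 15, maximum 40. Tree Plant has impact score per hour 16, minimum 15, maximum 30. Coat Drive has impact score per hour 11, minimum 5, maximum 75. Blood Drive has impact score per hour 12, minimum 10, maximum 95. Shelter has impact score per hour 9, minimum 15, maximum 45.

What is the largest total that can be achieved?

2350

Meeting every minimum uses 15+15+5+10+15 = 60 person-hours, leaving 110.
Highest impact score per hour first: Tutoring 18 > Tree Plant 16 > Blood Drive 12 > Coat Drive 11 > Shelter 9.
Tutoring takes 25 more to reach its cap of 40 → 85 left.
Give Tree Plant 15 more to hit its cap of 30 → 70 left.
Blood Drive: +70 (room for 85) → 80. Pool exhausted.
Total = 18×40 + 16×30 + 11×5 + 12×80 + 9×15 = 2350.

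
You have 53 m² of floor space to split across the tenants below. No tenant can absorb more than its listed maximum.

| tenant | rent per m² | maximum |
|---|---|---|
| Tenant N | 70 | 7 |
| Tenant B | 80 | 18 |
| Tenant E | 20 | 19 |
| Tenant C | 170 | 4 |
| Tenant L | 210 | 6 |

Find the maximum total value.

4230

Rank by rent per m²: Tenant L 210 > Tenant C 170 > Tenant B 80 > Tenant N 70 > Tenant E 20.
Tenant L: +6 to 6 (cap) ; 47 left.
Tenant C: +4 to 4 (cap) ; 43 left.
Tenant B: +18 to 18 (cap) ; 25 left.
Tenant N: +7 to 7 (cap) ; 18 left.
Tenant E: +18 (room for 19) → 18. Pool exhausted.
Total = 70×7 + 80×18 + 20×18 + 170×4 + 210×6 = 4230.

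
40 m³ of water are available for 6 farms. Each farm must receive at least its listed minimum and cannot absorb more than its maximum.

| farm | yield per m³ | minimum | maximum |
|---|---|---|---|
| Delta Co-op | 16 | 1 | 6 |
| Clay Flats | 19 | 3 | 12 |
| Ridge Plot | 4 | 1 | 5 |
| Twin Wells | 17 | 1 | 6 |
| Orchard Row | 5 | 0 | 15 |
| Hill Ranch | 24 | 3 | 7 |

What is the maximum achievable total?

Meeting every minimum uses 1+3+1+1+0+3 = 9 m³, leaving 31.
Rank by yield per m³: Hill Ranch 24 > Clay Flats 19 > Twin Wells 17 > Delta Co-op 16 > Orchard Row 5 > Ridge Plot 4.
Hill Ranch takes 4 more to reach its cap of 7 → 27 left.
Clay Flats: +9 to 12 (cap) → 18 left.
Twin Wells takes 5 more to reach its cap of 6 → 13 left.
Give Delta Co-op 5 more to hit its cap of 6 → 8 left.
Orchard Row has room for 15 more but only 8 remain, so it gets 8.
Total = 16×6 + 19×12 + 4×1 + 17×6 + 5×8 + 24×7 = 638.

638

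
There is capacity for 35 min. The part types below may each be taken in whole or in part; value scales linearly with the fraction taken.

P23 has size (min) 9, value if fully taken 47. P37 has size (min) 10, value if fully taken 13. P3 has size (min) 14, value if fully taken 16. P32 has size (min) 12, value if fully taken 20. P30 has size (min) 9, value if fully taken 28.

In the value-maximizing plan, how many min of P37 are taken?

5

Rank by value-to-size ratio: P23 47/9≈5.22, P30 28/9≈3.11, P32 20/12≈1.67, P37 13/10≈1.3, P3 16/14≈1.14.
All 9 min of P23 fit (value 47) — 26 remain.
All 9 min of P30 fit (value 28) — 17 remain.
P32: take in full, 12 min for value 20 — 5 left.
Fill the last 5 min with part of P37: 5/10 of it earns 6.5.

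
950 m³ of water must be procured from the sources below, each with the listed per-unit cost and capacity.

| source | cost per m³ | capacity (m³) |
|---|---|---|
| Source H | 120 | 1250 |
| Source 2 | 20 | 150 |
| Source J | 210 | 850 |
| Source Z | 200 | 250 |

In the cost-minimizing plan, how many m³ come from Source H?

Fill from the cheapest source first.
Source 2 (20): use full 150 → 800 m³ to go.
Take 800 from Source H at 120 to finish.
Source Z, Source J: unused.

800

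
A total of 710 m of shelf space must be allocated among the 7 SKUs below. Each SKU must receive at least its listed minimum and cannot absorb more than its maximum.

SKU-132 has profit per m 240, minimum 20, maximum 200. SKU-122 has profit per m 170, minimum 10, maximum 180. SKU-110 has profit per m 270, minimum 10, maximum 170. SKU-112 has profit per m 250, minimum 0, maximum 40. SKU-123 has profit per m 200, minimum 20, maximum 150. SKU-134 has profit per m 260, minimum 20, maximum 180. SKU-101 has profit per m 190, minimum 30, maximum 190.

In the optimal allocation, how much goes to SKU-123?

80

Meeting every minimum uses 20+10+10+0+20+20+30 = 110 m, leaving 600.
Order the SKUs by profit per m: SKU-110 270 > SKU-134 260 > SKU-112 250 > SKU-132 240 > SKU-123 200 > SKU-101 190 > SKU-122 170.
Give SKU-110 160 more to hit its cap of 170 ; 440 left.
SKU-134 takes 160 more to reach its cap of 180 ; 280 left.
Give SKU-112 40 more to hit its cap of 40 ; 240 left.
SKU-132 takes 180 more to reach its cap of 200 ; 60 left.
SKU-123 has room for 130 more but only 60 remain, so it gets 80.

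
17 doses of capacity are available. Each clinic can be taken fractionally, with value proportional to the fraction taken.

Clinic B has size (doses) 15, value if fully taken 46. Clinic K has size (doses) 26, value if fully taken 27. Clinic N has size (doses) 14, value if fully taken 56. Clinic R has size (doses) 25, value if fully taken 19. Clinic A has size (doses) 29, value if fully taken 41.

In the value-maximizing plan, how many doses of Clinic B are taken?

Sort by value density: Clinic N 56/14≈4, Clinic B 46/15≈3.07, Clinic A 41/29≈1.41, Clinic K 27/26≈1.04, Clinic R 19/25≈0.76.
Clinic N: take in full, 14 doses for value 56 ; 3 left.
3 doses left: a 3/15 share of Clinic B gives 46×3/15 = 9.2.

3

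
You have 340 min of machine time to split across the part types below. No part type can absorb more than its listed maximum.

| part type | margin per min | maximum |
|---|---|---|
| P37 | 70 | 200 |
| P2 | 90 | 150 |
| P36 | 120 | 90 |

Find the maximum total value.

31300

Order the part types by margin per min: P36 120 > P2 90 > P37 70.
Give P36 90 to hit its cap of 90 ; 250 left.
P2 takes 150 to reach its cap of 150 ; 100 left.
P37: +100 (room for 200) → 100. Pool exhausted.
Total = 70×100 + 90×150 + 120×90 = 31300.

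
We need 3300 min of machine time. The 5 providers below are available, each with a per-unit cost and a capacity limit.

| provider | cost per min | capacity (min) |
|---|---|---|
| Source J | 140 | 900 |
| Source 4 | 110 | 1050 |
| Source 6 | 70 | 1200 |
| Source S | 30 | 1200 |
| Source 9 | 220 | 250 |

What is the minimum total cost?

219000

Cheapest first:
Source S (30): use full 1200 — 2100 min to go.
Take 1200 from Source 6 at 70 — need 900 more.
Take 900 from Source 4 at 110 to finish.
Source J, Source 9: unused.
Cost = 1200×30 + 1200×70 + 900×110 = 219000.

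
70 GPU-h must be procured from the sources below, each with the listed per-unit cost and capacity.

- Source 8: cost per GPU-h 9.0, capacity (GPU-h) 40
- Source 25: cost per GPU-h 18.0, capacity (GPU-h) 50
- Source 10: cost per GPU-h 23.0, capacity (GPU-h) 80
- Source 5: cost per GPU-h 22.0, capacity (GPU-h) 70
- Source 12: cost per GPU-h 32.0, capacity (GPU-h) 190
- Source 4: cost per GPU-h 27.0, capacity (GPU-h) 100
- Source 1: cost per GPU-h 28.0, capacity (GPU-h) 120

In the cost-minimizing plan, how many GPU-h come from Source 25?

30

Fill from the cheapest source first.
Source 8 at 9.0: take all 40 GPU-h ; 30 still needed.
Take 30 from Source 25 at 18.0 to finish.
Source 5, Source 10, Source 4, Source 1, Source 12: unused.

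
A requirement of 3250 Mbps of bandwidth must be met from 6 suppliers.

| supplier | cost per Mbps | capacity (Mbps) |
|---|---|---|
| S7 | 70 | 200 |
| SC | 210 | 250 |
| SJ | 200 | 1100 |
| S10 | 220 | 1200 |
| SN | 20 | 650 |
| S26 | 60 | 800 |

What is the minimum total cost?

402500

Cheapest first:
SN at 20: take all 650 Mbps ; 2600 still needed.
S26 (60): use full 800 ; 1800 Mbps to go.
S7 at 70: take all 200 Mbps ; 1600 still needed.
SJ at 200: take all 1100 Mbps ; 500 still needed.
SC at 210: take all 250 Mbps ; 250 still needed.
Take 250 from S10 at 220 to finish.
Cost = 650×20 + 800×60 + 200×70 + 1100×200 + 250×210 + 250×220 = 402500.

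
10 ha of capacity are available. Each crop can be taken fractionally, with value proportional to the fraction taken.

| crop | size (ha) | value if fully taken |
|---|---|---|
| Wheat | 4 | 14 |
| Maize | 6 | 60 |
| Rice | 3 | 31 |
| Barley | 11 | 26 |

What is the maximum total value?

94.5

Sort by value density: Rice 31/3≈10.3, Maize 60/6≈10, Wheat 14/4≈3.5, Barley 26/11≈2.36.
All 3 ha of Rice fit (value 31) ; 7 remain.
Take all of Maize (6 ha, value 60) ; 1 ha left.
1 ha left: a 1/4 share of Wheat gives 14×1/4 = 3.5.
Total value = 94.5.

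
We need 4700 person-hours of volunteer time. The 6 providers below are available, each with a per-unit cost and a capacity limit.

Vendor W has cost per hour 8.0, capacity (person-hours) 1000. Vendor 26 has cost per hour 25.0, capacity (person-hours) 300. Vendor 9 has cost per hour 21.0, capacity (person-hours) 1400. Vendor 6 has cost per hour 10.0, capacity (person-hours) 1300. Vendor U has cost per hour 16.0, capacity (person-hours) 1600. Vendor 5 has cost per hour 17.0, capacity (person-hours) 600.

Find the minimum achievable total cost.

Cheapest first:
Vendor W at 8.0: take all 1000 person-hours — 3700 still needed.
Vendor 6 at 10.0: take all 1300 person-hours — 2400 still needed.
Take 1600 from Vendor U at 16.0 — need 800 more.
Vendor 5 (17.0): use full 600 — 200 person-hours to go.
Take 200 from Vendor 9 at 21.0 to finish.
Vendor 26: unused.
Cost = 1000×8.0 + 1300×10.0 + 1600×16.0 + 600×17.0 + 200×21.0 = 61000.

61000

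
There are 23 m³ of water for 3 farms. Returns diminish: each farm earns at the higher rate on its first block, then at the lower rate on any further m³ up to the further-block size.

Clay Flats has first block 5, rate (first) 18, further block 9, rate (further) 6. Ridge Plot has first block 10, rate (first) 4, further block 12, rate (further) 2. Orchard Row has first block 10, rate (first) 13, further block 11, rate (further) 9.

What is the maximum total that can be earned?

292

Rank every tier by rate: Clay Flats/tier1 18 > Orchard Row/tier1 13 > Orchard Row/tier2 9 > Clay Flats/tier2 6 > Ridge Plot/tier1 4 > Ridge Plot/tier2 2.
Clay Flats/tier1 (18): +5 → 18 left.
Fill Orchard Row tier1 block (10 at 13) → 8 left.
Orchard Row/tier2: +8 of 11 at 9; pool empty.
Total = 18×5 + 13×10 + 9×8 = 292.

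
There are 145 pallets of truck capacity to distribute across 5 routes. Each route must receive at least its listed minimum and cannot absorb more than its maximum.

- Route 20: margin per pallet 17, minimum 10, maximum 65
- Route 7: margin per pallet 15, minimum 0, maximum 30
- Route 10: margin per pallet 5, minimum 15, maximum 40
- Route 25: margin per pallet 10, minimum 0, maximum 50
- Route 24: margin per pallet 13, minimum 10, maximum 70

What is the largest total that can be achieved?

Meeting every minimum uses 10+0+15+0+10 = 35 pallets, leaving 110.
Order the routes by margin per pallet: Route 20 17 > Route 7 15 > Route 24 13 > Route 25 10 > Route 10 5.
Route 20: +55 to 65 (cap) → 55 left.
Route 7: +30 to 30 (cap) → 25 left.
Route 24 has room for 60 more but only 25 remain, so it gets 35.
Total = 17×65 + 15×30 + 5×15 + 13×35 = 2085.

2085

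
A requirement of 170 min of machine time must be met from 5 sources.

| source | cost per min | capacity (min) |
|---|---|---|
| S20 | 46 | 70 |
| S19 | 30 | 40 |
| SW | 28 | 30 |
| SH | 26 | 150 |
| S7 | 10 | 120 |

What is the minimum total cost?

2500

Cheapest first:
Take 120 from S7 at 10 — need 50 more.
Take 50 from SH at 26 to finish.
SW, S19, S20: unused.
Cost = 120×10 + 50×26 = 2500.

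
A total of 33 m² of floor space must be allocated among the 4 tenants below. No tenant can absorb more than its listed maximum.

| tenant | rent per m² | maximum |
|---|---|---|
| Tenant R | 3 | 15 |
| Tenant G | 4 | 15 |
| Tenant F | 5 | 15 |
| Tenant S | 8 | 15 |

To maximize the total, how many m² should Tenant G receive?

3

Highest rent per m² first: Tenant S 8 > Tenant F 5 > Tenant G 4 > Tenant R 3.
Tenant S: +15 to 15 (cap) — 18 left.
Give Tenant F 15 to hit its cap of 15 — 3 left.
Tenant G has room for 15 but only 3 remain, so it gets 3.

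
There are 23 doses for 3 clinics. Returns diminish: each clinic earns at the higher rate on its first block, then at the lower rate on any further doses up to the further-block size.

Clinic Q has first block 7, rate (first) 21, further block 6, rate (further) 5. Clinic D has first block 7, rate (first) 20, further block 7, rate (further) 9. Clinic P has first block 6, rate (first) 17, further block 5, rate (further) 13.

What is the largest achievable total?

428

Treat each block as its own option and order by rate: Clinic Q/first 21 > Clinic D/first 20 > Clinic P/first 17 > Clinic P/second 13 > Clinic D/second 9 > Clinic Q/second 5.
Clinic Q/first (21): +7 → 16 left.
Clinic D/first (20): +7 → 9 left.
Clinic P/first (17): +6 → 3 left.
Clinic P/second: +3 of 5 at 13; pool empty.
Total = 21×7 + 20×7 + 17×6 + 13×3 = 428.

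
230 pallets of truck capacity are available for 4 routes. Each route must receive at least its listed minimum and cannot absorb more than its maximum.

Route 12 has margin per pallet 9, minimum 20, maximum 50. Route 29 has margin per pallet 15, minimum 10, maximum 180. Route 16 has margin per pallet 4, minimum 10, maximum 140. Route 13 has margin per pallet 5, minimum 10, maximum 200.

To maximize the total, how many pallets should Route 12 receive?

Meeting every minimum uses 20+10+10+10 = 50 pallets, leaving 180.
Rank by margin per pallet: Route 29 15 > Route 12 9 > Route 13 5 > Route 16 4.
Route 29 takes 170 more to reach its cap of 180 ; 10 left.
Route 12 has room for 30 more but only 10 remain, so it gets 30.

30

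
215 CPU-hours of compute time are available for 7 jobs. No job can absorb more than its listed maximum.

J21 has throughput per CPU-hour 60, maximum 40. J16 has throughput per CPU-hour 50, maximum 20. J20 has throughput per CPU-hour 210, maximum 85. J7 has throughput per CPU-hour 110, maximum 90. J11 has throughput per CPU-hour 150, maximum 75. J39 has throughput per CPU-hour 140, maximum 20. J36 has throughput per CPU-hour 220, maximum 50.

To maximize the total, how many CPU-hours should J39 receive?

5

Highest throughput per CPU-hour first: J36 220 > J20 210 > J11 150 > J39 140 > J7 110 > J21 60 > J16 50.
J36: +50 to 50 (cap) — 165 left.
J20: +85 to 85 (cap) — 80 left.
J11 takes 75 to reach its cap of 75 — 5 left.
Only 5 left; J39 takes them to reach 5.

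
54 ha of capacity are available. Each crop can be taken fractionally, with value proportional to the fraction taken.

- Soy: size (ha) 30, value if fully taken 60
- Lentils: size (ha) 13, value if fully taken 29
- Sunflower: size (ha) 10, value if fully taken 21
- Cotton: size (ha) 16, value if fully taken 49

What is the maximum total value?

Best value per unit of size first: Cotton 49/16≈3.06, Lentils 29/13≈2.23, Sunflower 21/10≈2.1, Soy 60/30≈2.
All 16 ha of Cotton fit (value 49) — 38 remain.
All 13 ha of Lentils fit (value 29) — 25 remain.
Sunflower: take in full, 10 ha for value 21 — 15 left.
Fill the last 15 ha with part of Soy: 15/30 of it earns 30.
Total value = 129.

129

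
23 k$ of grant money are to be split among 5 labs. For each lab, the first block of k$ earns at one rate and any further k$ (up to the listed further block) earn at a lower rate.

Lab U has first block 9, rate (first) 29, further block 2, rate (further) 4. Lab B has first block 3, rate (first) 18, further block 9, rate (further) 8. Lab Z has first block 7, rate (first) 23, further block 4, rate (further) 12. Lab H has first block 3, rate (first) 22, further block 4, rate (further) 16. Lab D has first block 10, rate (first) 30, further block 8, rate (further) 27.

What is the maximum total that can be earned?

669

Order all 10 blocks by rate: Lab D/tier1 30 > Lab U/tier1 29 > Lab D/tier2 27 > Lab Z/tier1 23 > Lab H/tier1 22 > Lab B/tier1 18 > Lab H/tier2 16 > Lab Z/tier2 12 > Lab B/tier2 8 > Lab U/tier2 4.
Lab D/tier1 (30): +10 ; 13 left.
Fill Lab U tier1 block (9 at 29) ; 4 left.
Lab D tier2 at 27: only 4 left, fill 4.
Total = 30×10 + 29×9 + 27×4 = 669.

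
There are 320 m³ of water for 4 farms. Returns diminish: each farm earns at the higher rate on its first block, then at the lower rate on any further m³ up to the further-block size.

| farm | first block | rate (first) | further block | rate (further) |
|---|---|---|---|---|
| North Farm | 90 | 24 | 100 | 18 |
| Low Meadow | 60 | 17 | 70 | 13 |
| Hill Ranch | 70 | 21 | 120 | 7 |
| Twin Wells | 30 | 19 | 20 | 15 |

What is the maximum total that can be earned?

6510

Order all 8 blocks by rate: North Farm/tier1 24 > Hill Ranch/tier1 21 > Twin Wells/tier1 19 > North Farm/tier2 18 > Low Meadow/tier1 17 > Twin Wells/tier2 15 > Low Meadow/tier2 13 > Hill Ranch/tier2 7.
Fill North Farm tier1 block (90 at 24) ; 230 left.
Hill Ranch/tier1 (21): +70 ; 160 left.
Fill Twin Wells tier1 block (30 at 19) ; 130 left.
North Farm tier2 at 18: fill all 100 ; 30 left.
30 remain; put them into Low Meadow tier1 at 17.
Total = 24×90 + 21×70 + 19×30 + 18×100 + 17×30 = 6510.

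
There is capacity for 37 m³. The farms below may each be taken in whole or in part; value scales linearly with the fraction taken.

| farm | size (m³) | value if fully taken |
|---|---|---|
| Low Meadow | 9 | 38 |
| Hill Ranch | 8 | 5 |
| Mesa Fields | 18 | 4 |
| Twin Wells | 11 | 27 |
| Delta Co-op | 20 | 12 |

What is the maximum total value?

Best value per unit of size first: Low Meadow 38/9≈4.22, Twin Wells 27/11≈2.45, Hill Ranch 5/8≈0.625, Delta Co-op 12/20≈0.6, Mesa Fields 4/18≈0.222.
Take all of Low Meadow (9 m³, value 38) → 28 m³ left.
All 11 m³ of Twin Wells fit (value 27) → 17 remain.
All 8 m³ of Hill Ranch fit (value 5) → 9 remain.
Fill the last 9 m³ with part of Delta Co-op: 9/20 of it earns 5.4.
Total value = 75.4.

75.4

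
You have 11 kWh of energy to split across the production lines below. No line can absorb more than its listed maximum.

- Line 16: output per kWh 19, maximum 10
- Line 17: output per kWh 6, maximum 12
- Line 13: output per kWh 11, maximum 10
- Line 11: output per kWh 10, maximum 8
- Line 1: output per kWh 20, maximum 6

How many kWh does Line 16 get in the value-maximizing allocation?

Order the production lines by output per kWh: Line 1 20 > Line 16 19 > Line 13 11 > Line 11 10 > Line 17 6.
Line 1: +6 to 6 (cap) — 5 left.
Line 16 has room for 10 but only 5 remain, so it gets 5.

5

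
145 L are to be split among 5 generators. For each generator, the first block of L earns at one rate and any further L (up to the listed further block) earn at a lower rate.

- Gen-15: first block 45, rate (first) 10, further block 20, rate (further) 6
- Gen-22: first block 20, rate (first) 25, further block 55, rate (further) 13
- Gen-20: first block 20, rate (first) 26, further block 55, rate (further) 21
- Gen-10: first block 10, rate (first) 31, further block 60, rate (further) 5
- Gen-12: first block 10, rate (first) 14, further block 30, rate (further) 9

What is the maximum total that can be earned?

3015

Order all 10 blocks by rate: Gen-10/first 31 > Gen-20/first 26 > Gen-22/first 25 > Gen-20/second 21 > Gen-12/first 14 > Gen-22/second 13 > Gen-15/first 10 > Gen-12/second 9 > Gen-15/second 6 > Gen-10/second 5.
Gen-10 first at 31: fill all 10 — 135 left.
Fill Gen-20 first block (20 at 26) — 115 left.
Fill Gen-22 first block (20 at 25) — 95 left.
Gen-20 second at 21: fill all 55 — 40 left.
Gen-12/first (14): +10 — 30 left.
30 remain; put them into Gen-22 second at 13.
Total = 31×10 + 26×20 + 25×20 + 21×55 + 14×10 + 13×30 = 3015.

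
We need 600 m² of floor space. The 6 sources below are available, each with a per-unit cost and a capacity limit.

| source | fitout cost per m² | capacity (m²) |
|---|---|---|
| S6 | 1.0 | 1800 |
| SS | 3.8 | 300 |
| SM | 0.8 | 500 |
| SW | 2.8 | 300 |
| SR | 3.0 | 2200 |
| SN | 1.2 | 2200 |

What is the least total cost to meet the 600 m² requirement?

500

Fill from the cheapest source first.
SM (0.8): use full 500 ; 100 m² to go.
S6 at 1.0: take 100 of its 1800 ; requirement met.
SN, SW, SR, SS: unused.
Cost = 500×0.8 + 100×1.0 = 500.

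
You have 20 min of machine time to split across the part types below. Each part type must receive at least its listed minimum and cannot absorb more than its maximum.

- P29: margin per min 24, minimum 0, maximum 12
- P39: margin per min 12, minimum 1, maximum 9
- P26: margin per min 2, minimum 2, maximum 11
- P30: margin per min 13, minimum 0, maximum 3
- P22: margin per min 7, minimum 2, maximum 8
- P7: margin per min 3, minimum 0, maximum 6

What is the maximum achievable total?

Meeting every minimum uses 0+1+2+0+2+0 = 5 min, leaving 15.
Highest margin per min first: P29 24 > P30 13 > P39 12 > P22 7 > P7 3 > P26 2.
P29: +12 to 12 (cap) — 3 left.
P30: +3 to 3 (cap) — 0 left.
Total = 24×12 + 12×1 + 2×2 + 13×3 + 7×2 = 357.

357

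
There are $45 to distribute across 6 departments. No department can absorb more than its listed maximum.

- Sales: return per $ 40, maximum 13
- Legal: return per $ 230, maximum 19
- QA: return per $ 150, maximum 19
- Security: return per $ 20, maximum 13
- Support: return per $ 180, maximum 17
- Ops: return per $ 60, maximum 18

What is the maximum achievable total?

Order the departments by return per $: Legal 230 > Support 180 > QA 150 > Ops 60 > Sales 40 > Security 20.
Legal takes 19 to reach its cap of 19 → 26 left.
Support takes 17 to reach its cap of 17 → 9 left.
QA has room for 19 but only 9 remain, so it gets 9.
Total = 230×19 + 150×9 + 180×17 = 8780.

8780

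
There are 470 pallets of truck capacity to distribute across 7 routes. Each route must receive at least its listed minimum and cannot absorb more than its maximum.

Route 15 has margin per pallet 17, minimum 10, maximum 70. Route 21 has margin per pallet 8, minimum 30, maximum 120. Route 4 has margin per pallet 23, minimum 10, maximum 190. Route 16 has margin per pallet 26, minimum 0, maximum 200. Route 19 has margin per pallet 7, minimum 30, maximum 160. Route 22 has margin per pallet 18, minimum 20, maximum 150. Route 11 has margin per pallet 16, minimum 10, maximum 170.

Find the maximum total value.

Meeting every minimum uses 10+30+10+0+30+20+10 = 110 pallets, leaving 360.
Order the routes by margin per pallet: Route 16 26 > Route 4 23 > Route 22 18 > Route 15 17 > Route 11 16 > Route 21 8 > Route 19 7.
Give Route 16 200 more to hit its cap of 200 — 160 left.
Route 4: +160 (room for 180) → 170. Pool exhausted.
Total = 17×10 + 8×30 + 23×170 + 26×200 + 7×30 + 18×20 + 16×10 = 10250.

10250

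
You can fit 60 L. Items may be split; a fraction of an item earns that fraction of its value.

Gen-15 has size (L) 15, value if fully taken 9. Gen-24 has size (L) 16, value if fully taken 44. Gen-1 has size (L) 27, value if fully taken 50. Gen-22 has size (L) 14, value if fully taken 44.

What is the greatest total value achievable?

Sort by value density: Gen-22 44/14≈3.14, Gen-24 44/16≈2.75, Gen-1 50/27≈1.85, Gen-15 9/15≈0.6.
Take all of Gen-22 (14 L, value 44) → 46 L left.
Gen-24: take in full, 16 L for value 44 → 30 left.
Take all of Gen-1 (27 L, value 50) → 3 L left.
Fill the last 3 L with part of Gen-15: 3/15 of it earns 1.8.
Total value = 139.8.

139.8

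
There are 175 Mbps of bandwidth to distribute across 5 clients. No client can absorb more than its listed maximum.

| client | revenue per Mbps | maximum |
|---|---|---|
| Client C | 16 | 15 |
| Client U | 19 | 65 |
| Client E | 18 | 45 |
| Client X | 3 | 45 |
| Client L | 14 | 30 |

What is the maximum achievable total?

Rank by revenue per Mbps: Client U 19 > Client E 18 > Client C 16 > Client L 14 > Client X 3.
Client U takes 65 to reach its cap of 65 ; 110 left.
Client E takes 45 to reach its cap of 45 ; 65 left.
Give Client C 15 to hit its cap of 15 ; 50 left.
Client L takes 30 to reach its cap of 30 ; 20 left.
Client X: +20 (room for 45) → 20. Pool exhausted.
Total = 16×15 + 19×65 + 18×45 + 3×20 + 14×30 = 2765.

2765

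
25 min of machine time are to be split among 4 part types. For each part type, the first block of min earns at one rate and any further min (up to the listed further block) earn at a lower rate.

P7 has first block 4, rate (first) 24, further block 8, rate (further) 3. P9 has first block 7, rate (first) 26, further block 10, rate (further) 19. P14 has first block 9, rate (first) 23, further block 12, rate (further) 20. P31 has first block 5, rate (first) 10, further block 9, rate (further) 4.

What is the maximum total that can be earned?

585

Treat each block as its own option and order by rate: P9/T1 26 > P7/T1 24 > P14/T1 23 > P14/T2 20 > P9/T2 19 > P31/T1 10 > P31/T2 4 > P7/T2 3.
P9 T1 at 26: fill all 7 ; 18 left.
P7 T1 at 24: fill all 4 ; 14 left.
P14/T1 (23): +9 ; 5 left.
P14 T2 at 20: only 5 left, fill 5.
Total = 26×7 + 24×4 + 23×9 + 20×5 = 585.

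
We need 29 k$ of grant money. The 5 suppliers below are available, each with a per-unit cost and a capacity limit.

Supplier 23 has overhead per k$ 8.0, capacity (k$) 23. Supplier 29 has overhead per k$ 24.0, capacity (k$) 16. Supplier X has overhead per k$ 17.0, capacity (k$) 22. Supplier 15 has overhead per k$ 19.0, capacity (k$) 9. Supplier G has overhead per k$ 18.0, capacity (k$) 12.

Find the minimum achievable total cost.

Fill from the cheapest supplier first.
Supplier 23 at 8.0: take all 23 k$ ; 6 still needed.
Supplier X at 17.0: take 6 of its 22 ; requirement met.
Supplier G, Supplier 15, Supplier 29: unused.
Cost = 23×8.0 + 6×17.0 = 286.

286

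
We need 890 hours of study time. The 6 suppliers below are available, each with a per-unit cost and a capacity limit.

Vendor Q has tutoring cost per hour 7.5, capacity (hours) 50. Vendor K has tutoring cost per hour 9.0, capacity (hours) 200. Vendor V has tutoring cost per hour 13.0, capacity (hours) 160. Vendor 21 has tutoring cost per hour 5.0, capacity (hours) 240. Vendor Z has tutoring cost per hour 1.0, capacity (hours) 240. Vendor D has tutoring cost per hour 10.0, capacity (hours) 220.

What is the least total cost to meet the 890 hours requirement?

Cheapest first:
Take 240 from Vendor Z at 1.0 — need 650 more.
Take 240 from Vendor 21 at 5.0 — need 410 more.
Vendor Q (7.5): use full 50 — 360 hours to go.
Vendor K at 9.0: take all 200 hours — 160 still needed.
Vendor D at 10.0: take 160 of its 220 — requirement met.
Vendor V: unused.
Cost = 240×1.0 + 240×5.0 + 50×7.5 + 200×9.0 + 160×10.0 = 5215.

5215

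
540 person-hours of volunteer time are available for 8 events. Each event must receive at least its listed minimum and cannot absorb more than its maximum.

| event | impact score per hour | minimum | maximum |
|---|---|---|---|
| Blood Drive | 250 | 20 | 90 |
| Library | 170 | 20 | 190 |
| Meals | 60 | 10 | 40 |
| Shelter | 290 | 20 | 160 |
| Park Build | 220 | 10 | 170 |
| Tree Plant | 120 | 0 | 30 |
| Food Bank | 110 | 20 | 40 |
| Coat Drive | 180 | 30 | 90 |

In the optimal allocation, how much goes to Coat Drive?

Meeting every minimum uses 20+20+10+20+10+0+20+30 = 130 person-hours, leaving 410.
Highest impact score per hour first: Shelter 290 > Blood Drive 250 > Park Build 220 > Coat Drive 180 > Library 170 > Tree Plant 120 > Food Bank 110 > Meals 60.
Give Shelter 140 more to hit its cap of 160 ; 270 left.
Give Blood Drive 70 more to hit its cap of 90 ; 200 left.
Park Build: +160 to 170 (cap) ; 40 left.
Coat Drive has room for 60 more but only 40 remain, so it gets 70.

70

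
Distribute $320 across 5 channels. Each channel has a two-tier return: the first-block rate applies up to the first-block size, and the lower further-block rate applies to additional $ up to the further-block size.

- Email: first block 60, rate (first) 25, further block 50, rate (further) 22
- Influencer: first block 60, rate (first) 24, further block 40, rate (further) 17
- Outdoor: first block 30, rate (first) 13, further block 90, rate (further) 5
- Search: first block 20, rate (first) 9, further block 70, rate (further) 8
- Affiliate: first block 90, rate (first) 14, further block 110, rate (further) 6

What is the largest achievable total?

6240

Treat each block as its own option and order by rate: Email/tier1 25 > Influencer/tier1 24 > Email/tier2 22 > Influencer/tier2 17 > Affiliate/tier1 14 > Outdoor/tier1 13 > Search/tier1 9 > Search/tier2 8 > Affiliate/tier2 6 > Outdoor/tier2 5.
Fill Email tier1 block (60 at 25) → 260 left.
Influencer/tier1 (24): +60 → 200 left.
Email tier2 at 22: fill all 50 → 150 left.
Influencer/tier2 (17): +40 → 110 left.
Fill Affiliate tier1 block (90 at 14) → 20 left.
Outdoor/tier1: +20 of 30 at 13; pool empty.
Total = 25×60 + 24×60 + 22×50 + 17×40 + 14×90 + 13×20 = 6240.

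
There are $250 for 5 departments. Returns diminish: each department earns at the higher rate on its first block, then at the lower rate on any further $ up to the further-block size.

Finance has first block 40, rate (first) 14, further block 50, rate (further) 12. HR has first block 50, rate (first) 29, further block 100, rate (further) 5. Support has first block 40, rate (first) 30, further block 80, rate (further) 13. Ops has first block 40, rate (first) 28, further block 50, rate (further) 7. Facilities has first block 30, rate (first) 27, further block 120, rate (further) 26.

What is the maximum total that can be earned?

Rank every tier by rate: Support/T1 30 > HR/T1 29 > Ops/T1 28 > Facilities/T1 27 > Facilities/T2 26 > Finance/T1 14 > Support/T2 13 > Finance/T2 12 > Ops/T2 7 > HR/T2 5.
Support T1 at 30: fill all 40 ; 210 left.
HR/T1 (29): +50 ; 160 left.
Ops/T1 (28): +40 ; 120 left.
Facilities T1 at 27: fill all 30 ; 90 left.
Facilities/T2: +90 of 120 at 26; pool empty.
Total = 30×40 + 29×50 + 28×40 + 27×30 + 26×90 = 6920.

6920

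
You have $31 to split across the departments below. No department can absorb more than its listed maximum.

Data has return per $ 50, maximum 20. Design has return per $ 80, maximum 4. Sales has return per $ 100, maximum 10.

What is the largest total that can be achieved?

Order the departments by return per $: Sales 100 > Design 80 > Data 50.
Sales takes 10 to reach its cap of 10 ; 21 left.
Give Design 4 to hit its cap of 4 ; 17 left.
Data has room for 20 but only 17 remain, so it gets 17.
Total = 50×17 + 80×4 + 100×10 = 2170.

2170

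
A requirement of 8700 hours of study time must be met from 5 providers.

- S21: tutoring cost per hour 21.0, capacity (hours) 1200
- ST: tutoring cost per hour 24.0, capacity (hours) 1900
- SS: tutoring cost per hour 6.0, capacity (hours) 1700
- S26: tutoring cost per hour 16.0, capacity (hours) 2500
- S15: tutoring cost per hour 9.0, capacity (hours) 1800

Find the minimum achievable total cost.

Fill from the cheapest provider first.
SS at 6.0: take all 1700 hours → 7000 still needed.
Take 1800 from S15 at 9.0 → need 5200 more.
Take 2500 from S26 at 16.0 → need 2700 more.
S21 (21.0): use full 1200 → 1500 hours to go.
Take 1500 from ST at 24.0 to finish.
Cost = 1700×6.0 + 1800×9.0 + 2500×16.0 + 1200×21.0 + 1500×24.0 = 127600.

127600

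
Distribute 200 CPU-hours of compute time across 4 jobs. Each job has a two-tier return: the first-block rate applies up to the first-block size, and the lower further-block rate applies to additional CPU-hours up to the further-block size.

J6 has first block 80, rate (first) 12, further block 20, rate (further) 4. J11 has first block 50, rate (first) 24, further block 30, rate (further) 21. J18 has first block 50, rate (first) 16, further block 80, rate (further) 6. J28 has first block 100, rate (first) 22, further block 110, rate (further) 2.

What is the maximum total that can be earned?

4350

Rank every tier by rate: J11/T1 24 > J28/T1 22 > J11/T2 21 > J18/T1 16 > J6/T1 12 > J18/T2 6 > J6/T2 4 > J28/T2 2.
J11/T1 (24): +50 ; 150 left.
J28 T1 at 22: fill all 100 ; 50 left.
J11/T2 (21): +30 ; 20 left.
20 remain; put them into J18 T1 at 16.
Total = 24×50 + 22×100 + 21×30 + 16×20 = 4350.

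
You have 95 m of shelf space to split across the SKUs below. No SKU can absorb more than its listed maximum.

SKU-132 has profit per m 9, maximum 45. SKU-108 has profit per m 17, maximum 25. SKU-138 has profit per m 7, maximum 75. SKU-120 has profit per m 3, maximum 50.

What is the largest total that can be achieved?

1005

Order the SKUs by profit per m: SKU-108 17 > SKU-132 9 > SKU-138 7 > SKU-120 3.
SKU-108: +25 to 25 (cap) ; 70 left.
SKU-132: +45 to 45 (cap) ; 25 left.
SKU-138: +25 (room for 75) → 25. Pool exhausted.
Total = 9×45 + 17×25 + 7×25 = 1005.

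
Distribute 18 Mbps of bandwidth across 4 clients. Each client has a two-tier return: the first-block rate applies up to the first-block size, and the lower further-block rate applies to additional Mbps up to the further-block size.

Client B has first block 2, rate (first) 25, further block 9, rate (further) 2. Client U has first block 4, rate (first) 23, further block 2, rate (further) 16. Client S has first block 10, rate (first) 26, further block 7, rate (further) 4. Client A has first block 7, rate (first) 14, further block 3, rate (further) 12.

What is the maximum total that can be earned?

434

Rank every tier by rate: Client S/first 26 > Client B/first 25 > Client U/first 23 > Client U/second 16 > Client A/first 14 > Client A/second 12 > Client S/second 4 > Client B/second 2.
Client S/first (26): +10 → 8 left.
Client B/first (25): +2 → 6 left.
Fill Client U first block (4 at 23) → 2 left.
Client U/second (16): +2 → 0 left.
Total = 26×10 + 25×2 + 23×4 + 16×2 = 434.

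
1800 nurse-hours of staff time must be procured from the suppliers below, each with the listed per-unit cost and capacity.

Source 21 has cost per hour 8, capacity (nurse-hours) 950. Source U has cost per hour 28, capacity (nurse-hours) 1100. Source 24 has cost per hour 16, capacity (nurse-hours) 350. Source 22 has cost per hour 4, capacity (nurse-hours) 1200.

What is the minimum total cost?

9600

Use suppliers in increasing cost order.
Take 1200 from Source 22 at 4 — need 600 more.
Source 21 at 8: take 600 of its 950 — requirement met.
Source 24, Source U: unused.
Cost = 1200×4 + 600×8 = 9600.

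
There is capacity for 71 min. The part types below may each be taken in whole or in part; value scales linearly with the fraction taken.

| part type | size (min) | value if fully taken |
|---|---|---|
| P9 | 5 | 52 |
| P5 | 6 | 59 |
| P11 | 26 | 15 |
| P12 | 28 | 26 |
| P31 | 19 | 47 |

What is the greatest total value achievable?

Best value per unit of size first: P9 52/5≈10.4, P5 59/6≈9.83, P31 47/19≈2.47, P12 26/28≈0.929, P11 15/26≈0.577.
All 5 min of P9 fit (value 52) ; 66 remain.
Take all of P5 (6 min, value 59) ; 60 min left.
P31: take in full, 19 min for value 47 ; 41 left.
Take all of P12 (28 min, value 26) ; 13 min left.
Only 13 min remain; take 13/26 of P11 for value 15×13/26 = 7.5.
Total value = 191.5.

191.5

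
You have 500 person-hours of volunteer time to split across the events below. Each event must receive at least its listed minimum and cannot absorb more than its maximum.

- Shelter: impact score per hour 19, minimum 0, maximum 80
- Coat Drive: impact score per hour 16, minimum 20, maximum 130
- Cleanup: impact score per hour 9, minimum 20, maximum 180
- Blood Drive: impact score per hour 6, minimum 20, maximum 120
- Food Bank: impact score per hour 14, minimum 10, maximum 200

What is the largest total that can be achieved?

7150

Meeting every minimum uses 0+20+20+20+10 = 70 person-hours, leaving 430.
Rank by impact score per hour: Shelter 19 > Coat Drive 16 > Food Bank 14 > Cleanup 9 > Blood Drive 6.
Shelter: +80 to 80 (cap) — 350 left.
Coat Drive: +110 to 130 (cap) — 240 left.
Food Bank: +190 to 200 (cap) — 50 left.
Cleanup: +50 (room for 160) → 70. Pool exhausted.
Total = 19×80 + 16×130 + 9×70 + 6×20 + 14×200 = 7150.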